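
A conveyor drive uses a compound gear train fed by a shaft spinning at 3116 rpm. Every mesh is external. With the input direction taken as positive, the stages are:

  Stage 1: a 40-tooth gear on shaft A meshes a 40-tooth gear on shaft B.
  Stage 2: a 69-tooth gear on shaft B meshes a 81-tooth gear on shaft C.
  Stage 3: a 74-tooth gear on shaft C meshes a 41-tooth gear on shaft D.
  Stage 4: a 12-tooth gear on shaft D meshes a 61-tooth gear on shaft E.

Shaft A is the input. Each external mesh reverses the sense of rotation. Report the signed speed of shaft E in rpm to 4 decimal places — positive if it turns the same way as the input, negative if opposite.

Stage 1 [40T→40T]: ω = 3116.0000×40/40 = 3116.0000 rpm, dir flips to −; running = −3116.0000
Stage 2 [69T→81T]: ω = 3116.0000×69/81 = 2654.3704 rpm, dir flips to +; running = +2654.3704
Stage 3 [74T→41T]: ω = 2654.3704×74/41 = 4790.8148 rpm, dir flips to −; running = −4790.8148
Stage 4 [12T→61T]: ω = 4790.8148×12/61 = 942.4554 rpm, dir flips to +; running = +942.4554

+942.4554 rpm (same as input, |ω| = 942.4554 rpm)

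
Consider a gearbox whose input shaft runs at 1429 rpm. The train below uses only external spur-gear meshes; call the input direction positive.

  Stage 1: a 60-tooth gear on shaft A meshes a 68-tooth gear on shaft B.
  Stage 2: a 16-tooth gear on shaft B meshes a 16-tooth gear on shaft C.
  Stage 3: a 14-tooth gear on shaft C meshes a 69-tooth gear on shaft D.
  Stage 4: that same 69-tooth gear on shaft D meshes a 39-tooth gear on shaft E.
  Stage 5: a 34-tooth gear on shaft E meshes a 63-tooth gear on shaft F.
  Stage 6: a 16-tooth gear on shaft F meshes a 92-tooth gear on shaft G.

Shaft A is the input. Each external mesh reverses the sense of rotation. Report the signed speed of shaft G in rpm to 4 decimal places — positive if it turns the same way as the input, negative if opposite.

Stage 1 [60T→68T]: ω = 1429.0000×60/68 = 1260.8824 rpm, dir flips to −; running = −1260.8824
Stage 2 [16T→16T]: ω = 1260.8824×16/16 = 1260.8824 rpm, dir flips to +; running = +1260.8824
Stage 3 [14T→69T]: ω = 1260.8824×14/69 = 255.8312 rpm, dir flips to −; running = −255.8312
Stage 4 [69T→39T]: ω = 255.8312×69/39 = 452.6244 rpm, dir flips to +; running = +452.6244
Stage 5 [34T→63T]: ω = 452.6244×34/63 = 244.2735 rpm, dir flips to −; running = −244.2735
Stage 6 [16T→92T]: ω = 244.2735×16/92 = 42.4823 rpm, dir flips to +; running = +42.4823

+42.4823 rpm (same as input, |ω| = 42.4823 rpm)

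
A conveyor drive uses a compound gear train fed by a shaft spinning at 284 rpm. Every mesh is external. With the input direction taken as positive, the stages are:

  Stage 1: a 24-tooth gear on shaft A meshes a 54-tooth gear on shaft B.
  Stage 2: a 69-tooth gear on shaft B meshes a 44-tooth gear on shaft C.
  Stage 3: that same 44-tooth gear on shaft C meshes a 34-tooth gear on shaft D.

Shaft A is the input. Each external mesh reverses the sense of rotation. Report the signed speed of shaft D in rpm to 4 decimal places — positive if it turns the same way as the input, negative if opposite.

Stage 1 [24T→54T]: ω = 284.0000×24/54 = 126.2222 rpm, dir flips to −; running = −126.2222
Stage 2 [69T→44T]: ω = 126.2222×69/44 = 197.9394 rpm, dir flips to +; running = +197.9394
Stage 3 [44T→34T]: ω = 197.9394×44/34 = 256.1569 rpm, dir flips to −; running = −256.1569

-256.1569 rpm (opposite to input, |ω| = 256.1569 rpm)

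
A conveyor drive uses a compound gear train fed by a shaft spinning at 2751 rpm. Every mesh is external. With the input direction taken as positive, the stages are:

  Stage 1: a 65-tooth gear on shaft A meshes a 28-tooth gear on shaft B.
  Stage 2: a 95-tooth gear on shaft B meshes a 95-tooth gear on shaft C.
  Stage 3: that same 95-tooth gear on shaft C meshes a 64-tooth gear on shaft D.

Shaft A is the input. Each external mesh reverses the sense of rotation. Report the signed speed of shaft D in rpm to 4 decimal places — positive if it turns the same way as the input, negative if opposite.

Stage 1 [65T→28T]: ω = 2751.0000×65/28 = 6386.2500 rpm, dir flips to −; running = −6386.2500
Stage 2 [95T→95T]: ω = 6386.2500×95/95 = 6386.2500 rpm, dir flips to +; running = +6386.2500
Stage 3 [95T→64T]: ω = 6386.2500×95/64 = 9479.5898 rpm, dir flips to −; running = −9479.5898

-9479.5898 rpm (opposite to input, |ω| = 9479.5898 rpm)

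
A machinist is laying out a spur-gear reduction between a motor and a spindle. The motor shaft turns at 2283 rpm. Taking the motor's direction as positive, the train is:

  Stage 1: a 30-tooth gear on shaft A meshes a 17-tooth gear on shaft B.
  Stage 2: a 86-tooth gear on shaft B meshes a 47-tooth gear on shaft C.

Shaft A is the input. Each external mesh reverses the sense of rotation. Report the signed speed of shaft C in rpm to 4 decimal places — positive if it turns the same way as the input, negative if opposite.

Stage 1 [30T→17T]: ω = 2283.0000×30/17 = 4028.8235 rpm, dir flips to −; running = −4028.8235
Stage 2 [86T→47T]: ω = 4028.8235×86/47 = 7371.8899 rpm, dir flips to +; running = +7371.8899

+7371.8899 rpm (same as input, |ω| = 7371.8899 rpm)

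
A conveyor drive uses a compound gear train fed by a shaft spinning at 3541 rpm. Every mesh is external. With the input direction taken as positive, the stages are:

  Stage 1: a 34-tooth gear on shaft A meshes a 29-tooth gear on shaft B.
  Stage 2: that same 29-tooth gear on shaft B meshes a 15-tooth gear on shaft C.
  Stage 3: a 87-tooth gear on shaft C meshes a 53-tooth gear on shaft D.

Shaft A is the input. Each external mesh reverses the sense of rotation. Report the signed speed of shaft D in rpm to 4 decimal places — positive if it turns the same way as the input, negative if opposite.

Stage 1 [34T→29T]: ω = 3541.0000×34/29 = 4151.5172 rpm, dir flips to −; running = −4151.5172
Stage 2 [29T→15T]: ω = 4151.5172×29/15 = 8026.2667 rpm, dir flips to +; running = +8026.2667
Stage 3 [87T→53T]: ω = 8026.2667×87/53 = 13175.1925 rpm, dir flips to −; running = −13175.1925

-13175.1925 rpm (opposite to input, |ω| = 13175.1925 rpm)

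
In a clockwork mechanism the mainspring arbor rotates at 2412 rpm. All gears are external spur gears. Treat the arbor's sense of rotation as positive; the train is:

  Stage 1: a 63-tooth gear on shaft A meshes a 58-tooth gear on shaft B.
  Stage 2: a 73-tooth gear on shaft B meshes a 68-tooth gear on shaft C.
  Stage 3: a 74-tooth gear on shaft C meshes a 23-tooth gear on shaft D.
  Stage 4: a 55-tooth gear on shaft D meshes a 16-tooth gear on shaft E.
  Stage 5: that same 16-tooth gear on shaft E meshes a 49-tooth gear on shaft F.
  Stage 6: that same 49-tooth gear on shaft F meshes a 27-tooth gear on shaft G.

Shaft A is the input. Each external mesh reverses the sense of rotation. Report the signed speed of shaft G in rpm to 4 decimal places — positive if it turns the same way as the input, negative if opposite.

Stage 1 [63T→58T]: ω = 2412.0000×63/58 = 2619.9310 rpm, dir flips to −; running = −2619.9310
Stage 2 [73T→68T]: ω = 2619.9310×73/68 = 2812.5730 rpm, dir flips to +; running = +2812.5730
Stage 3 [74T→23T]: ω = 2812.5730×74/23 = 9049.1480 rpm, dir flips to −; running = −9049.1480
Stage 4 [55T→16T]: ω = 9049.1480×55/16 = 31106.4462 rpm, dir flips to +; running = +31106.4462
Stage 5 [16T→49T]: ω = 31106.4462×16/49 = 10157.2069 rpm, dir flips to −; running = −10157.2069
Stage 6 [49T→27T]: ω = 10157.2069×49/27 = 18433.4496 rpm, dir flips to +; running = +18433.4496

+18433.4496 rpm (same as input, |ω| = 18433.4496 rpm)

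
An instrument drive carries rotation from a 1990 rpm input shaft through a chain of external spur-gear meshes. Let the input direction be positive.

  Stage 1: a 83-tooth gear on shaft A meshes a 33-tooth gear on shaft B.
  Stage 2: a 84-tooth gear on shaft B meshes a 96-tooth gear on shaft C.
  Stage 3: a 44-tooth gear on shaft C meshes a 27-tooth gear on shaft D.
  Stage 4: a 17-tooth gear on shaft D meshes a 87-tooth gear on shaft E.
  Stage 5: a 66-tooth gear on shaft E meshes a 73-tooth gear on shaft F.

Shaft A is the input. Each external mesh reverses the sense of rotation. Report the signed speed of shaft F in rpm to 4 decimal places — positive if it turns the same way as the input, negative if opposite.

-1260.8544 rpm (opposite to input, |ω| = 1260.8544 rpm)

Stage 1 [83T→33T]: ω = 1990.0000×83/33 = 5005.1515 rpm, dir flips to −; running = −5005.1515
Stage 2 [84T→96T]: ω = 5005.1515×84/96 = 4379.5076 rpm, dir flips to +; running = +4379.5076
Stage 3 [44T→27T]: ω = 4379.5076×44/27 = 7136.9753 rpm, dir flips to −; running = −7136.9753
Stage 4 [17T→87T]: ω = 7136.9753×17/87 = 1394.5814 rpm, dir flips to +; running = +1394.5814
Stage 5 [66T→73T]: ω = 1394.5814×66/73 = 1260.8544 rpm, dir flips to −; running = −1260.8544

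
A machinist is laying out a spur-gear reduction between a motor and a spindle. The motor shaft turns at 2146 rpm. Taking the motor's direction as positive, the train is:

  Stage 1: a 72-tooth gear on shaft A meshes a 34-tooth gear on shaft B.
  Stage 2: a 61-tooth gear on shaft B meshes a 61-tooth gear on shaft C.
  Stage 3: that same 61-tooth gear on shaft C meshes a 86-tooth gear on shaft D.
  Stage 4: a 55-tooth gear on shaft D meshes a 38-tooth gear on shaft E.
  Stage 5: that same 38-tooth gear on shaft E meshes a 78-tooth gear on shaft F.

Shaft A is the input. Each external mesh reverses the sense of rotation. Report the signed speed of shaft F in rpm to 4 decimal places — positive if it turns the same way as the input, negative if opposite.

-2272.9128 rpm (opposite to input, |ω| = 2272.9128 rpm)

Stage 1 [72T→34T]: ω = 2146.0000×72/34 = 4544.4706 rpm, dir flips to −; running = −4544.4706
Stage 2 [61T→61T]: ω = 4544.4706×61/61 = 4544.4706 rpm, dir flips to +; running = +4544.4706
Stage 3 [61T→86T]: ω = 4544.4706×61/86 = 3223.4036 rpm, dir flips to −; running = −3223.4036
Stage 4 [55T→38T]: ω = 3223.4036×55/38 = 4665.4525 rpm, dir flips to +; running = +4665.4525
Stage 5 [38T→78T]: ω = 4665.4525×38/78 = 2272.9128 rpm, dir flips to −; running = −2272.9128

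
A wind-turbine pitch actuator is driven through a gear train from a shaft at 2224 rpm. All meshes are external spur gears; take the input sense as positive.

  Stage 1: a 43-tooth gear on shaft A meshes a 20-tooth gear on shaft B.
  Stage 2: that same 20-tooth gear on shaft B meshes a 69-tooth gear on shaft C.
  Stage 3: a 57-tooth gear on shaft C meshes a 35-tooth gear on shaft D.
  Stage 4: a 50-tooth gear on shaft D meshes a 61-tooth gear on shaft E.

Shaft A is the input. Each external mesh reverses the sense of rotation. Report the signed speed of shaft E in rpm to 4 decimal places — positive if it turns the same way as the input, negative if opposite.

+1850.1252 rpm (same as input, |ω| = 1850.1252 rpm)

Stage 1 [43T→20T]: ω = 2224.0000×43/20 = 4781.6000 rpm, dir flips to −; running = −4781.6000
Stage 2 [20T→69T]: ω = 4781.6000×20/69 = 1385.9710 rpm, dir flips to +; running = +1385.9710
Stage 3 [57T→35T]: ω = 1385.9710×57/35 = 2257.1528 rpm, dir flips to −; running = −2257.1528
Stage 4 [50T→61T]: ω = 2257.1528×50/61 = 1850.1252 rpm, dir flips to +; running = +1850.1252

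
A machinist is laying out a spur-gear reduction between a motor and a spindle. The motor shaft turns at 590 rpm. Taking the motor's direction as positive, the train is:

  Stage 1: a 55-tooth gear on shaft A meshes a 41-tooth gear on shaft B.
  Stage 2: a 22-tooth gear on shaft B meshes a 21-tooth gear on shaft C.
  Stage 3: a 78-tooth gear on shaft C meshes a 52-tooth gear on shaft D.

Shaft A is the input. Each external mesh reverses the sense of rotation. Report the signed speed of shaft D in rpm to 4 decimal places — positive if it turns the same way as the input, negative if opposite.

-1243.7282 rpm (opposite to input, |ω| = 1243.7282 rpm)

Stage 1 [55T→41T]: ω = 590.0000×55/41 = 791.4634 rpm, dir flips to −; running = −791.4634
Stage 2 [22T→21T]: ω = 791.4634×22/21 = 829.1521 rpm, dir flips to +; running = +829.1521
Stage 3 [78T→52T]: ω = 829.1521×78/52 = 1243.7282 rpm, dir flips to −; running = −1243.7282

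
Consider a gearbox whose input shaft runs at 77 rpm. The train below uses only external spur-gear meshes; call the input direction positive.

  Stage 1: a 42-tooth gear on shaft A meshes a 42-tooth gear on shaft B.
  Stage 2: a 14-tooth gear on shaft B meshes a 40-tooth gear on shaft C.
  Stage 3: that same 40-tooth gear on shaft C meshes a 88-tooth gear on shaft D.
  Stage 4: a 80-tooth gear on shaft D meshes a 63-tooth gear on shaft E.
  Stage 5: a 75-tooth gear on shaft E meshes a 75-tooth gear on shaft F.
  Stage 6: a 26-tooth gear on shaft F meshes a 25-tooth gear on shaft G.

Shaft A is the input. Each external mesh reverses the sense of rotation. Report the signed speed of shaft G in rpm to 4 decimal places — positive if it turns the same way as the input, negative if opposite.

Stage 1 [42T→42T]: ω = 77.0000×42/42 = 77.0000 rpm, dir flips to −; running = −77.0000
Stage 2 [14T→40T]: ω = 77.0000×14/40 = 26.9500 rpm, dir flips to +; running = +26.9500
Stage 3 [40T→88T]: ω = 26.9500×40/88 = 12.2500 rpm, dir flips to −; running = −12.2500
Stage 4 [80T→63T]: ω = 12.2500×80/63 = 15.5556 rpm, dir flips to +; running = +15.5556
Stage 5 [75T→75T]: ω = 15.5556×75/75 = 15.5556 rpm, dir flips to −; running = −15.5556
Stage 6 [26T→25T]: ω = 15.5556×26/25 = 16.1778 rpm, dir flips to +; running = +16.1778

+16.1778 rpm (same as input, |ω| = 16.1778 rpm)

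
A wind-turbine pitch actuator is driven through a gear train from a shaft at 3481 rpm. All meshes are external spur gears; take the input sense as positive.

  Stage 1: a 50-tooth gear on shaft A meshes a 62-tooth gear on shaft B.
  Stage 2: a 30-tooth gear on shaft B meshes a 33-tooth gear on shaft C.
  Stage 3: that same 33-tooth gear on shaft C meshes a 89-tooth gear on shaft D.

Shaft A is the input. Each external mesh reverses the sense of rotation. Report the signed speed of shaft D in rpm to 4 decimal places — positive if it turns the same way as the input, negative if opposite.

-946.2668 rpm (opposite to input, |ω| = 946.2668 rpm)

Stage 1 [50T→62T]: ω = 3481.0000×50/62 = 2807.2581 rpm, dir flips to −; running = −2807.2581
Stage 2 [30T→33T]: ω = 2807.2581×30/33 = 2552.0528 rpm, dir flips to +; running = +2552.0528
Stage 3 [33T→89T]: ω = 2552.0528×33/89 = 946.2668 rpm, dir flips to −; running = −946.2668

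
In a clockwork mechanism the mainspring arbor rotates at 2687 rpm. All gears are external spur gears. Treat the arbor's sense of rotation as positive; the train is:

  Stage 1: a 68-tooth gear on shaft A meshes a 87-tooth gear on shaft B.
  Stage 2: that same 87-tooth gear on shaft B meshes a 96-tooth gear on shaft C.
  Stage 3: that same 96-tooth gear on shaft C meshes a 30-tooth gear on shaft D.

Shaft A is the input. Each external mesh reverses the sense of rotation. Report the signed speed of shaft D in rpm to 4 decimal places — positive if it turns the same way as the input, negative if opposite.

Stage 1 [68T→87T]: ω = 2687.0000×68/87 = 2100.1839 rpm, dir flips to −; running = −2100.1839
Stage 2 [87T→96T]: ω = 2100.1839×87/96 = 1903.2917 rpm, dir flips to +; running = +1903.2917
Stage 3 [96T→30T]: ω = 1903.2917×96/30 = 6090.5333 rpm, dir flips to −; running = −6090.5333

-6090.5333 rpm (opposite to input, |ω| = 6090.5333 rpm)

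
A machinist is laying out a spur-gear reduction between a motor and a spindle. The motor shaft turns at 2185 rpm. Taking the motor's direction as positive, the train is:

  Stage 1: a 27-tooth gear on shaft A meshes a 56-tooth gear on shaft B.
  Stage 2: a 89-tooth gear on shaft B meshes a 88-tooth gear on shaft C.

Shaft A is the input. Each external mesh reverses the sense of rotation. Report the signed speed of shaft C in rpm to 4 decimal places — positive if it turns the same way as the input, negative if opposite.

+1065.4535 rpm (same as input, |ω| = 1065.4535 rpm)

Stage 1 [27T→56T]: ω = 2185.0000×27/56 = 1053.4821 rpm, dir flips to −; running = −1053.4821
Stage 2 [89T→88T]: ω = 1053.4821×89/88 = 1065.4535 rpm, dir flips to +; running = +1065.4535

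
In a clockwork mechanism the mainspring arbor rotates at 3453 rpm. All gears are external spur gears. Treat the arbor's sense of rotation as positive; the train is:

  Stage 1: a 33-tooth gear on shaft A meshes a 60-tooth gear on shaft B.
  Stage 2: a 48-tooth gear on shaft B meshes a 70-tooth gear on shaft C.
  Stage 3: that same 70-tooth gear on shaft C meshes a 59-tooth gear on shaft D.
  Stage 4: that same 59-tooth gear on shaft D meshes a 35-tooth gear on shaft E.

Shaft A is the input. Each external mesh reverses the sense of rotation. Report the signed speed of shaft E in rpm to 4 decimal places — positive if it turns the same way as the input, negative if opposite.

Stage 1 [33T→60T]: ω = 3453.0000×33/60 = 1899.1500 rpm, dir flips to −; running = −1899.1500
Stage 2 [48T→70T]: ω = 1899.1500×48/70 = 1302.2743 rpm, dir flips to +; running = +1302.2743
Stage 3 [70T→59T]: ω = 1302.2743×70/59 = 1545.0712 rpm, dir flips to −; running = −1545.0712
Stage 4 [59T→35T]: ω = 1545.0712×59/35 = 2604.5486 rpm, dir flips to +; running = +2604.5486

+2604.5486 rpm (same as input, |ω| = 2604.5486 rpm)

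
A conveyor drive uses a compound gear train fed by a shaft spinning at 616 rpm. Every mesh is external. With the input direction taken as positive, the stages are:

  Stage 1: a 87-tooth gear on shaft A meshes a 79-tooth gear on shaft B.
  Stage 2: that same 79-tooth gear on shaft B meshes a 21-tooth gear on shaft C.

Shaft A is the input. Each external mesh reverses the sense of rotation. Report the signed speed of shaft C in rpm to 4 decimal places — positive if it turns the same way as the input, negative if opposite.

Stage 1 [87T→79T]: ω = 616.0000×87/79 = 678.3797 rpm, dir flips to −; running = −678.3797
Stage 2 [79T→21T]: ω = 678.3797×79/21 = 2552.0000 rpm, dir flips to +; running = +2552.0000

+2552.0000 rpm (same as input, |ω| = 2552.0000 rpm)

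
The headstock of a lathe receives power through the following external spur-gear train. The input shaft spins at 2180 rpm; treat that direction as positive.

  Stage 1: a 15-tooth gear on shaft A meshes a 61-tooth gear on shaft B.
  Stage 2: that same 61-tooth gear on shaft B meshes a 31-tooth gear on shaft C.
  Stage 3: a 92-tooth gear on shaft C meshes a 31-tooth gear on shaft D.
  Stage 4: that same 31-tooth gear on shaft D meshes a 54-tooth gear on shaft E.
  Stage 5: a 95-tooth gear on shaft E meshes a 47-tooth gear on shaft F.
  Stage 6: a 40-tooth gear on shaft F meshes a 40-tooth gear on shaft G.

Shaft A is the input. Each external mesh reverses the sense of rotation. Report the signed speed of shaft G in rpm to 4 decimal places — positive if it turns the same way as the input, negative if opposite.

Stage 1 [15T→61T]: ω = 2180.0000×15/61 = 536.0656 rpm, dir flips to −; running = −536.0656
Stage 2 [61T→31T]: ω = 536.0656×61/31 = 1054.8387 rpm, dir flips to +; running = +1054.8387
Stage 3 [92T→31T]: ω = 1054.8387×92/31 = 3130.4891 rpm, dir flips to −; running = −3130.4891
Stage 4 [31T→54T]: ω = 3130.4891×31/54 = 1797.1326 rpm, dir flips to +; running = +1797.1326
Stage 5 [95T→47T]: ω = 1797.1326×95/47 = 3632.5021 rpm, dir flips to −; running = −3632.5021
Stage 6 [40T→40T]: ω = 3632.5021×40/40 = 3632.5021 rpm, dir flips to +; running = +3632.5021

+3632.5021 rpm (same as input, |ω| = 3632.5021 rpm)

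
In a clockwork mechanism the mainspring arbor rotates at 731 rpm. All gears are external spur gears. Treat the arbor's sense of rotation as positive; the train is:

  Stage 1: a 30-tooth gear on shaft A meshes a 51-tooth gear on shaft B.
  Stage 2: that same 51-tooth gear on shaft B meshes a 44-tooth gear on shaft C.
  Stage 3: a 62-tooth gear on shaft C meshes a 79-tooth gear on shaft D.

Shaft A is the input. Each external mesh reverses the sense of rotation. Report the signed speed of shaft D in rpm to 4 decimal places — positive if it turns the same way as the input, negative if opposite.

-391.1565 rpm (opposite to input, |ω| = 391.1565 rpm)

Stage 1 [30T→51T]: ω = 731.0000×30/51 = 430.0000 rpm, dir flips to −; running = −430.0000
Stage 2 [51T→44T]: ω = 430.0000×51/44 = 498.4091 rpm, dir flips to +; running = +498.4091
Stage 3 [62T→79T]: ω = 498.4091×62/79 = 391.1565 rpm, dir flips to −; running = −391.1565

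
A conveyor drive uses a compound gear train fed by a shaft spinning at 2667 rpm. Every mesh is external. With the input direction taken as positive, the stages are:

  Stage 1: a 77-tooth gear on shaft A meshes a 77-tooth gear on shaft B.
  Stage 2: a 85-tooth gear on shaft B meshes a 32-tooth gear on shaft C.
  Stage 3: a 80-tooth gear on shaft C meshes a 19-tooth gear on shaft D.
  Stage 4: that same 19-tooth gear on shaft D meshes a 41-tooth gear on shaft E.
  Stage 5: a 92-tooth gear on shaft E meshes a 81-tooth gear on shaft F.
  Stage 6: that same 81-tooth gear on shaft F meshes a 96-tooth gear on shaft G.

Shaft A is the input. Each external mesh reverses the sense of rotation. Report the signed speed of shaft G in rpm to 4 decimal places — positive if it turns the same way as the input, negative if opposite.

+13246.9131 rpm (same as input, |ω| = 13246.9131 rpm)

Stage 1 [77T→77T]: ω = 2667.0000×77/77 = 2667.0000 rpm, dir flips to −; running = −2667.0000
Stage 2 [85T→32T]: ω = 2667.0000×85/32 = 7084.2188 rpm, dir flips to +; running = +7084.2188
Stage 3 [80T→19T]: ω = 7084.2188×80/19 = 29828.2895 rpm, dir flips to −; running = −29828.2895
Stage 4 [19T→41T]: ω = 29828.2895×19/41 = 13822.8659 rpm, dir flips to +; running = +13822.8659
Stage 5 [92T→81T]: ω = 13822.8659×92/81 = 15700.0452 rpm, dir flips to −; running = −15700.0452
Stage 6 [81T→96T]: ω = 15700.0452×81/96 = 13246.9131 rpm, dir flips to +; running = +13246.9131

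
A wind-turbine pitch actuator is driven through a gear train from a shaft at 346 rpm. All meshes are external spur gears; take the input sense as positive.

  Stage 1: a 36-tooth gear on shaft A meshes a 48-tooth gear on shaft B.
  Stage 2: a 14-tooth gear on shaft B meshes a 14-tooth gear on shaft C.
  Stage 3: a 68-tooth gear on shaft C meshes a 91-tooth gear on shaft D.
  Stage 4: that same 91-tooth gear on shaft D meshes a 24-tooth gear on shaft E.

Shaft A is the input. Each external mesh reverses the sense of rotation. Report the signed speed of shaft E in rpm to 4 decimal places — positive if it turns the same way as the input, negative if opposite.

Stage 1 [36T→48T]: ω = 346.0000×36/48 = 259.5000 rpm, dir flips to −; running = −259.5000
Stage 2 [14T→14T]: ω = 259.5000×14/14 = 259.5000 rpm, dir flips to +; running = +259.5000
Stage 3 [68T→91T]: ω = 259.5000×68/91 = 193.9121 rpm, dir flips to −; running = −193.9121
Stage 4 [91T→24T]: ω = 193.9121×91/24 = 735.2500 rpm, dir flips to +; running = +735.2500

+735.2500 rpm (same as input, |ω| = 735.2500 rpm)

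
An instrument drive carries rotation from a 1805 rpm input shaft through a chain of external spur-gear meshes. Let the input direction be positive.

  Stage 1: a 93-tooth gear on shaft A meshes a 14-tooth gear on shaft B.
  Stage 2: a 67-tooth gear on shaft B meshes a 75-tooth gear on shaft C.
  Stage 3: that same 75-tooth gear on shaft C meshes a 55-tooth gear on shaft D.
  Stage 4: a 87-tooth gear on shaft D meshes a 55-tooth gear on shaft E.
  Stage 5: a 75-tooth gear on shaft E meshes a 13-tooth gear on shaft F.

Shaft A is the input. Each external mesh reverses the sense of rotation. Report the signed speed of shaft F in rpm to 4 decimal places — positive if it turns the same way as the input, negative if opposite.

Stage 1 [93T→14T]: ω = 1805.0000×93/14 = 11990.3571 rpm, dir flips to −; running = −11990.3571
Stage 2 [67T→75T]: ω = 11990.3571×67/75 = 10711.3857 rpm, dir flips to +; running = +10711.3857
Stage 3 [75T→55T]: ω = 10711.3857×75/55 = 14606.4351 rpm, dir flips to −; running = −14606.4351
Stage 4 [87T→55T]: ω = 14606.4351×87/55 = 23104.7246 rpm, dir flips to +; running = +23104.7246
Stage 5 [75T→13T]: ω = 23104.7246×75/13 = 133296.4878 rpm, dir flips to −; running = −133296.4878

-133296.4878 rpm (opposite to input, |ω| = 133296.4878 rpm)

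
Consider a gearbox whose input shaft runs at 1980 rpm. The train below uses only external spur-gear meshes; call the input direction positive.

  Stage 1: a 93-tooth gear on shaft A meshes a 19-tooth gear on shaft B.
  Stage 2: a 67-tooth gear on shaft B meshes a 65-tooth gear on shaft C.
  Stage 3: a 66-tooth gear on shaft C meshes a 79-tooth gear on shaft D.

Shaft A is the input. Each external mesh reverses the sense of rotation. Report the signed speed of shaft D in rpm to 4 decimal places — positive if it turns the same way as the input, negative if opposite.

Stage 1 [93T→19T]: ω = 1980.0000×93/19 = 9691.5789 rpm, dir flips to −; running = −9691.5789
Stage 2 [67T→65T]: ω = 9691.5789×67/65 = 9989.7814 rpm, dir flips to +; running = +9989.7814
Stage 3 [66T→79T]: ω = 9989.7814×66/79 = 8345.8933 rpm, dir flips to −; running = −8345.8933

-8345.8933 rpm (opposite to input, |ω| = 8345.8933 rpm)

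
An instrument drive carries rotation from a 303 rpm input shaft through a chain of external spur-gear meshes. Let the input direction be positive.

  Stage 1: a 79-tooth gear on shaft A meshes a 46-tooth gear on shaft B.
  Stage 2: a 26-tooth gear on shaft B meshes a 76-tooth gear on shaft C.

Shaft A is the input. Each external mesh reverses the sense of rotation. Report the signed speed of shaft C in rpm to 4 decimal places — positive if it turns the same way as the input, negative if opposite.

+178.0212 rpm (same as input, |ω| = 178.0212 rpm)

Stage 1 [79T→46T]: ω = 303.0000×79/46 = 520.3696 rpm, dir flips to −; running = −520.3696
Stage 2 [26T→76T]: ω = 520.3696×26/76 = 178.0212 rpm, dir flips to +; running = +178.0212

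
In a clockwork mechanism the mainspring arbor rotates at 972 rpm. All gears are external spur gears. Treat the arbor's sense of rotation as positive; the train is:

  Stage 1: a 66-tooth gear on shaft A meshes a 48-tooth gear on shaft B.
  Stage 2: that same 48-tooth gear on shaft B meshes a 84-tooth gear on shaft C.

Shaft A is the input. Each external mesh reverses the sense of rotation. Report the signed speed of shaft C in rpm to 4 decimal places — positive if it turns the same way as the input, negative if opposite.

+763.7143 rpm (same as input, |ω| = 763.7143 rpm)

Stage 1 [66T→48T]: ω = 972.0000×66/48 = 1336.5000 rpm, dir flips to −; running = −1336.5000
Stage 2 [48T→84T]: ω = 1336.5000×48/84 = 763.7143 rpm, dir flips to +; running = +763.7143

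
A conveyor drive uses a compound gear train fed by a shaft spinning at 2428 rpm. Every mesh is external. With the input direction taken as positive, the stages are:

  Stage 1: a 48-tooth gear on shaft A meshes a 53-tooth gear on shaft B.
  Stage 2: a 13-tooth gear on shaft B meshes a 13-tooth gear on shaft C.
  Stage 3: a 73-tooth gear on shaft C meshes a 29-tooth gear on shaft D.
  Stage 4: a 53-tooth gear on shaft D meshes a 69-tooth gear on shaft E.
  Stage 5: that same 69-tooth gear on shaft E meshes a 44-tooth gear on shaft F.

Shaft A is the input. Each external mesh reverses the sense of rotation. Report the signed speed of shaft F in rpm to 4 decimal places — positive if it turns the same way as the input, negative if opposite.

-6667.4859 rpm (opposite to input, |ω| = 6667.4859 rpm)

Stage 1 [48T→53T]: ω = 2428.0000×48/53 = 2198.9434 rpm, dir flips to −; running = −2198.9434
Stage 2 [13T→13T]: ω = 2198.9434×13/13 = 2198.9434 rpm, dir flips to +; running = +2198.9434
Stage 3 [73T→29T]: ω = 2198.9434×73/29 = 5535.2713 rpm, dir flips to −; running = −5535.2713
Stage 4 [53T→69T]: ω = 5535.2713×53/69 = 4251.7301 rpm, dir flips to +; running = +4251.7301
Stage 5 [69T→44T]: ω = 4251.7301×69/44 = 6667.4859 rpm, dir flips to −; running = −6667.4859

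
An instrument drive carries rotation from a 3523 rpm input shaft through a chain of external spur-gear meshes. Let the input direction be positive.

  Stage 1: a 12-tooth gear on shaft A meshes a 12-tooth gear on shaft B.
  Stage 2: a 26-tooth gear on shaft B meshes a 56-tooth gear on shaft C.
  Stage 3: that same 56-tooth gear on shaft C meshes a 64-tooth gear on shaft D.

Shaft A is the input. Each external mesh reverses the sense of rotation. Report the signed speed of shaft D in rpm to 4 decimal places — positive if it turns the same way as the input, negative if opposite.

-1431.2188 rpm (opposite to input, |ω| = 1431.2188 rpm)

Stage 1 [12T→12T]: ω = 3523.0000×12/12 = 3523.0000 rpm, dir flips to −; running = −3523.0000
Stage 2 [26T→56T]: ω = 3523.0000×26/56 = 1635.6786 rpm, dir flips to +; running = +1635.6786
Stage 3 [56T→64T]: ω = 1635.6786×56/64 = 1431.2188 rpm, dir flips to −; running = −1431.2188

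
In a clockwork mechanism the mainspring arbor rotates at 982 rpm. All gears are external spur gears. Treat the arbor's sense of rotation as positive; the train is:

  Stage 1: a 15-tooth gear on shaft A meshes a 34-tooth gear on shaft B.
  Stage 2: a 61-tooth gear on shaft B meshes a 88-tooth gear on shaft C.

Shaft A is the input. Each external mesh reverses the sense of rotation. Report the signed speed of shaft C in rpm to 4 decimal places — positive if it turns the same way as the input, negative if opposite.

Stage 1 [15T→34T]: ω = 982.0000×15/34 = 433.2353 rpm, dir flips to −; running = −433.2353
Stage 2 [61T→88T]: ω = 433.2353×61/88 = 300.3108 rpm, dir flips to +; running = +300.3108

+300.3108 rpm (same as input, |ω| = 300.3108 rpm)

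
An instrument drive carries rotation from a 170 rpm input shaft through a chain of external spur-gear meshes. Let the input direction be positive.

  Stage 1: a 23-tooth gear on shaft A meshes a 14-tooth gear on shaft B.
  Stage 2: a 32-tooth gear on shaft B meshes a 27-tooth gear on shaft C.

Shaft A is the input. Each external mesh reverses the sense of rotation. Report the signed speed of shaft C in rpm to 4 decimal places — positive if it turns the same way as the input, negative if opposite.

Stage 1 [23T→14T]: ω = 170.0000×23/14 = 279.2857 rpm, dir flips to −; running = −279.2857
Stage 2 [32T→27T]: ω = 279.2857×32/27 = 331.0053 rpm, dir flips to +; running = +331.0053

+331.0053 rpm (same as input, |ω| = 331.0053 rpm)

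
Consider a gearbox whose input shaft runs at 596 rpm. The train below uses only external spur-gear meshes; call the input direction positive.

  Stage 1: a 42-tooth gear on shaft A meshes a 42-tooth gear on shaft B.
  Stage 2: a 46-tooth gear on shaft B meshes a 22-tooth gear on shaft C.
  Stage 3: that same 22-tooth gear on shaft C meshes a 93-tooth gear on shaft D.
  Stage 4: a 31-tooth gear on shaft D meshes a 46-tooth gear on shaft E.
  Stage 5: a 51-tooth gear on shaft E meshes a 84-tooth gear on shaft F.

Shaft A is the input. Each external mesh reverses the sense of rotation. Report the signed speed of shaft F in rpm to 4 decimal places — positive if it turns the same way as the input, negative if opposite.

-120.6190 rpm (opposite to input, |ω| = 120.6190 rpm)

Stage 1 [42T→42T]: ω = 596.0000×42/42 = 596.0000 rpm, dir flips to −; running = −596.0000
Stage 2 [46T→22T]: ω = 596.0000×46/22 = 1246.1818 rpm, dir flips to +; running = +1246.1818
Stage 3 [22T→93T]: ω = 1246.1818×22/93 = 294.7957 rpm, dir flips to −; running = −294.7957
Stage 4 [31T→46T]: ω = 294.7957×31/46 = 198.6667 rpm, dir flips to +; running = +198.6667
Stage 5 [51T→84T]: ω = 198.6667×51/84 = 120.6190 rpm, dir flips to −; running = −120.6190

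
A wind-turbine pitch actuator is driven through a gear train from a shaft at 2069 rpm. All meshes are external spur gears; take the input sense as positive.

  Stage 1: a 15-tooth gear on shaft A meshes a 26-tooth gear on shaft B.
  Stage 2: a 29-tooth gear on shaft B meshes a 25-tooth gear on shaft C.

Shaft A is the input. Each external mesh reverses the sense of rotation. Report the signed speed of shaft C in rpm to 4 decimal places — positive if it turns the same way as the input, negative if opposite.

+1384.6385 rpm (same as input, |ω| = 1384.6385 rpm)

Stage 1 [15T→26T]: ω = 2069.0000×15/26 = 1193.6538 rpm, dir flips to −; running = −1193.6538
Stage 2 [29T→25T]: ω = 1193.6538×29/25 = 1384.6385 rpm, dir flips to +; running = +1384.6385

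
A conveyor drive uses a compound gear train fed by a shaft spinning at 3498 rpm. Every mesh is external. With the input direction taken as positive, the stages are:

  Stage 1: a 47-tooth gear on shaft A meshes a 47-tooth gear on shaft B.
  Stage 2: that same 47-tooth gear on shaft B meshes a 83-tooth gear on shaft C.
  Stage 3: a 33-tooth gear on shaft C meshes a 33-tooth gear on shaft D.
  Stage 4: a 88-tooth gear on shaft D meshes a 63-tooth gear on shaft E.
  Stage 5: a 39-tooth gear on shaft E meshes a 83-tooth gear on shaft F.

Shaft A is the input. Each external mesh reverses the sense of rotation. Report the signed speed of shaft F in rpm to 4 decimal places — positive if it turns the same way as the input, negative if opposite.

Stage 1 [47T→47T]: ω = 3498.0000×47/47 = 3498.0000 rpm, dir flips to −; running = −3498.0000
Stage 2 [47T→83T]: ω = 3498.0000×47/83 = 1980.7952 rpm, dir flips to +; running = +1980.7952
Stage 3 [33T→33T]: ω = 1980.7952×33/33 = 1980.7952 rpm, dir flips to −; running = −1980.7952
Stage 4 [88T→63T]: ω = 1980.7952×88/63 = 2766.8250 rpm, dir flips to +; running = +2766.8250
Stage 5 [39T→83T]: ω = 2766.8250×39/83 = 1300.0744 rpm, dir flips to −; running = −1300.0744

-1300.0744 rpm (opposite to input, |ω| = 1300.0744 rpm)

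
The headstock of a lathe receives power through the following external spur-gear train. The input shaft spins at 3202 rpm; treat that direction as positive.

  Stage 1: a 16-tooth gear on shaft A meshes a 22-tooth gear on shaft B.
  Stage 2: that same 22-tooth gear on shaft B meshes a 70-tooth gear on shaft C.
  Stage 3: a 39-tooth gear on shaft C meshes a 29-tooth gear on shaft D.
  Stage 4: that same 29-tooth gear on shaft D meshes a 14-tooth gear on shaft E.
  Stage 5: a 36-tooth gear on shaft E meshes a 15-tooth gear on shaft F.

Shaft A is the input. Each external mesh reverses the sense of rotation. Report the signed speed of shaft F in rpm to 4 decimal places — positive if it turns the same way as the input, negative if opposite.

-4893.1788 rpm (opposite to input, |ω| = 4893.1788 rpm)

Stage 1 [16T→22T]: ω = 3202.0000×16/22 = 2328.7273 rpm, dir flips to −; running = −2328.7273
Stage 2 [22T→70T]: ω = 2328.7273×22/70 = 731.8857 rpm, dir flips to +; running = +731.8857
Stage 3 [39T→29T]: ω = 731.8857×39/29 = 984.2601 rpm, dir flips to −; running = −984.2601
Stage 4 [29T→14T]: ω = 984.2601×29/14 = 2038.8245 rpm, dir flips to +; running = +2038.8245
Stage 5 [36T→15T]: ω = 2038.8245×36/15 = 4893.1788 rpm, dir flips to −; running = −4893.1788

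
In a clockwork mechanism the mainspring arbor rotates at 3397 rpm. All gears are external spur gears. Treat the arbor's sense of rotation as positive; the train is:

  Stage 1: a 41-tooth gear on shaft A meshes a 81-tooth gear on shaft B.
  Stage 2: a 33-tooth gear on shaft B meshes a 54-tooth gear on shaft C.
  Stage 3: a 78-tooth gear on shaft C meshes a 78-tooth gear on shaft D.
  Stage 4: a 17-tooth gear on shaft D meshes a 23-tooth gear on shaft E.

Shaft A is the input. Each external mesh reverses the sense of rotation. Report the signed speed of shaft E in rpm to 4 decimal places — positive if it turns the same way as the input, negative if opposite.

+776.6684 rpm (same as input, |ω| = 776.6684 rpm)

Stage 1 [41T→81T]: ω = 3397.0000×41/81 = 1719.4691 rpm, dir flips to −; running = −1719.4691
Stage 2 [33T→54T]: ω = 1719.4691×33/54 = 1050.7867 rpm, dir flips to +; running = +1050.7867
Stage 3 [78T→78T]: ω = 1050.7867×78/78 = 1050.7867 rpm, dir flips to −; running = −1050.7867
Stage 4 [17T→23T]: ω = 1050.7867×17/23 = 776.6684 rpm, dir flips to +; running = +776.6684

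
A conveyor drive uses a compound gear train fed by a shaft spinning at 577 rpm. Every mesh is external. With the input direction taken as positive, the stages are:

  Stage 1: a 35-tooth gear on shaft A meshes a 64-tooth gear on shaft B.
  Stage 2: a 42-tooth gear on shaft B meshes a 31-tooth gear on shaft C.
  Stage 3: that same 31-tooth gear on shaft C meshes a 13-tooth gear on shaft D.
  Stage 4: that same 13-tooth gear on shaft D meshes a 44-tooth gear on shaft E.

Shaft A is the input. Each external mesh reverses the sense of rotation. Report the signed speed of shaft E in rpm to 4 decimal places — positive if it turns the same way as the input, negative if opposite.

+301.2038 rpm (same as input, |ω| = 301.2038 rpm)

Stage 1 [35T→64T]: ω = 577.0000×35/64 = 315.5469 rpm, dir flips to −; running = −315.5469
Stage 2 [42T→31T]: ω = 315.5469×42/31 = 427.5151 rpm, dir flips to +; running = +427.5151
Stage 3 [31T→13T]: ω = 427.5151×31/13 = 1019.4591 rpm, dir flips to −; running = −1019.4591
Stage 4 [13T→44T]: ω = 1019.4591×13/44 = 301.2038 rpm, dir flips to +; running = +301.2038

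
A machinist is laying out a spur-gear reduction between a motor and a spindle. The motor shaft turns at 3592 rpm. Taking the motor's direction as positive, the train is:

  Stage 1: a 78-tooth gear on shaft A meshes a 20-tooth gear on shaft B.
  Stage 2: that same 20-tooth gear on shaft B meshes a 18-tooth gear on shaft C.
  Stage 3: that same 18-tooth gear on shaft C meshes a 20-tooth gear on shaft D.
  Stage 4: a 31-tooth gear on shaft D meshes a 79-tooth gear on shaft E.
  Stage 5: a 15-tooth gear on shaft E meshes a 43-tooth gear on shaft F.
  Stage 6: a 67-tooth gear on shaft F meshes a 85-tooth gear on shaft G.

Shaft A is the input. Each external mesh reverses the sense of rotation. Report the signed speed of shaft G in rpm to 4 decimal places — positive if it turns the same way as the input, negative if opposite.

Stage 1 [78T→20T]: ω = 3592.0000×78/20 = 14008.8000 rpm, dir flips to −; running = −14008.8000
Stage 2 [20T→18T]: ω = 14008.8000×20/18 = 15565.3333 rpm, dir flips to +; running = +15565.3333
Stage 3 [18T→20T]: ω = 15565.3333×18/20 = 14008.8000 rpm, dir flips to −; running = −14008.8000
Stage 4 [31T→79T]: ω = 14008.8000×31/79 = 5497.1241 rpm, dir flips to +; running = +5497.1241
Stage 5 [15T→43T]: ω = 5497.1241×15/43 = 1917.6014 rpm, dir flips to −; running = −1917.6014
Stage 6 [67T→85T]: ω = 1917.6014×67/85 = 1511.5211 rpm, dir flips to +; running = +1511.5211

+1511.5211 rpm (same as input, |ω| = 1511.5211 rpm)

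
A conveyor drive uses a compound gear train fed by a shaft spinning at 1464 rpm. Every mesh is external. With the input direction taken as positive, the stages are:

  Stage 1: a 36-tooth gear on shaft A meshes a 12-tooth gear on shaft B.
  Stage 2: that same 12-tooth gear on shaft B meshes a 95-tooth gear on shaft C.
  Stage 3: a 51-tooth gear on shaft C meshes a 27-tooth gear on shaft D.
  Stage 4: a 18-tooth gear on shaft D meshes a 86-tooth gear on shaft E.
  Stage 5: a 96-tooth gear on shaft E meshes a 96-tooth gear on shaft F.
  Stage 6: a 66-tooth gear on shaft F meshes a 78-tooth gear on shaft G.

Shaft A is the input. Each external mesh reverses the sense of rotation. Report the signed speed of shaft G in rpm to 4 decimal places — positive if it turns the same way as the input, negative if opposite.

+185.5879 rpm (same as input, |ω| = 185.5879 rpm)

Stage 1 [36T→12T]: ω = 1464.0000×36/12 = 4392.0000 rpm, dir flips to −; running = −4392.0000
Stage 2 [12T→95T]: ω = 4392.0000×12/95 = 554.7789 rpm, dir flips to +; running = +554.7789
Stage 3 [51T→27T]: ω = 554.7789×51/27 = 1047.9158 rpm, dir flips to −; running = −1047.9158
Stage 4 [18T→86T]: ω = 1047.9158×18/86 = 219.3312 rpm, dir flips to +; running = +219.3312
Stage 5 [96T→96T]: ω = 219.3312×96/96 = 219.3312 rpm, dir flips to −; running = −219.3312
Stage 6 [66T→78T]: ω = 219.3312×66/78 = 185.5879 rpm, dir flips to +; running = +185.5879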